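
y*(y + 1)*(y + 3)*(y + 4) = y^4 + 8*y^3 + 19*y^2 + 12*y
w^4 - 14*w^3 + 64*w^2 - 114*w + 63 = (w - 7)*(w - 3)^2*(w - 1)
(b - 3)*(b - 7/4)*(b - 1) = b^3 - 23*b^2/4 + 10*b - 21/4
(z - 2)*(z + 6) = z^2 + 4*z - 12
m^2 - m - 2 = (m - 2)*(m + 1)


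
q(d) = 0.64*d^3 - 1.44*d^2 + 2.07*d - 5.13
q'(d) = 1.92*d^2 - 2.88*d + 2.07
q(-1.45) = -13.11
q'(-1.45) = 10.28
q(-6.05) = -212.09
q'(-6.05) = 89.77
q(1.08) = -3.77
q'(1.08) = 1.20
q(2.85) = 3.89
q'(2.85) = 9.46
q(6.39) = 116.29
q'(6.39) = 62.06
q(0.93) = -3.94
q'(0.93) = 1.05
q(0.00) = -5.13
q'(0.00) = 2.07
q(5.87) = 86.85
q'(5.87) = 51.32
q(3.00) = 5.40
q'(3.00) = 10.71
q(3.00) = 5.40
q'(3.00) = 10.71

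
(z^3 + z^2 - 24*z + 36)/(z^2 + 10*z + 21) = (z^3 + z^2 - 24*z + 36)/(z^2 + 10*z + 21)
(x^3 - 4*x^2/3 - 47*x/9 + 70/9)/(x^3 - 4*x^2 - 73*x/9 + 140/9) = (3*x^2 - 11*x + 10)/(3*x^2 - 19*x + 20)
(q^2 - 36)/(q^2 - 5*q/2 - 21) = 2*(q + 6)/(2*q + 7)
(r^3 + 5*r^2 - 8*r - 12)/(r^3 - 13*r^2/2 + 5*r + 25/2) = 2*(r^2 + 4*r - 12)/(2*r^2 - 15*r + 25)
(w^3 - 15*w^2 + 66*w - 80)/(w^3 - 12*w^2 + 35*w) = (w^2 - 10*w + 16)/(w*(w - 7))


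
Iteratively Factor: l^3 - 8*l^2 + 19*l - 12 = (l - 3)*(l^2 - 5*l + 4) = (l - 4)*(l - 3)*(l - 1)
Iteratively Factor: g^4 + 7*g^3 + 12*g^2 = (g)*(g^3 + 7*g^2 + 12*g) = g^2*(g^2 + 7*g + 12) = g^2*(g + 4)*(g + 3)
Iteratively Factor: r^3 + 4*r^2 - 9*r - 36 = (r - 3)*(r^2 + 7*r + 12) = (r - 3)*(r + 4)*(r + 3)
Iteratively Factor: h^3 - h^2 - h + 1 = (h - 1)*(h^2 - 1) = (h - 1)*(h + 1)*(h - 1)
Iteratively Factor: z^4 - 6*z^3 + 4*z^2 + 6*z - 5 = (z - 1)*(z^3 - 5*z^2 - z + 5) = (z - 5)*(z - 1)*(z^2 - 1) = (z - 5)*(z - 1)^2*(z + 1)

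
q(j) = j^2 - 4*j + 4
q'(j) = 2*j - 4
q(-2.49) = 20.16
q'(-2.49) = -8.98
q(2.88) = 0.77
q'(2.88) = 1.76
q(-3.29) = 27.98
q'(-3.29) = -10.58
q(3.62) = 2.62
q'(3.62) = 3.24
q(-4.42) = 41.22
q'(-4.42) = -12.84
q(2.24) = 0.06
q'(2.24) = 0.48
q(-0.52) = 6.35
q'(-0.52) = -5.04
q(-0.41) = 5.81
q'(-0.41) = -4.82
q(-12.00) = 196.00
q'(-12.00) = -28.00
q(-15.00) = 289.00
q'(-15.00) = -34.00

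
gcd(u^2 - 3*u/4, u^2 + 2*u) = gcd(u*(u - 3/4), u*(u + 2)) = u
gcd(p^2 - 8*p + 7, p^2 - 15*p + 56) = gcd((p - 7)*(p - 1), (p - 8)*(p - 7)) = p - 7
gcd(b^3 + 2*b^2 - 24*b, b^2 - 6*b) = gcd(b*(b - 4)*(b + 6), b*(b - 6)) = b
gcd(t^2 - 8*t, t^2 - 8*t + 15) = 1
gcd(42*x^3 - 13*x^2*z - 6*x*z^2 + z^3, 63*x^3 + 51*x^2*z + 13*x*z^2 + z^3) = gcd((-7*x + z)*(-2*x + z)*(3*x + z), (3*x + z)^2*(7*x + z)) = 3*x + z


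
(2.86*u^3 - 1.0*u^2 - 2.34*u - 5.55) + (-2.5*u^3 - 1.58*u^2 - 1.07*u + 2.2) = 0.36*u^3 - 2.58*u^2 - 3.41*u - 3.35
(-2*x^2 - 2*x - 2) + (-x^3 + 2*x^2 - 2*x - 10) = -x^3 - 4*x - 12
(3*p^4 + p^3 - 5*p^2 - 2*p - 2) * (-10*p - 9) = -30*p^5 - 37*p^4 + 41*p^3 + 65*p^2 + 38*p + 18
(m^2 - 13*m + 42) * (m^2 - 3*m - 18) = m^4 - 16*m^3 + 63*m^2 + 108*m - 756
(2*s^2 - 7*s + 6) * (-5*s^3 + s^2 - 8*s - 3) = -10*s^5 + 37*s^4 - 53*s^3 + 56*s^2 - 27*s - 18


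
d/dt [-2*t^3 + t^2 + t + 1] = -6*t^2 + 2*t + 1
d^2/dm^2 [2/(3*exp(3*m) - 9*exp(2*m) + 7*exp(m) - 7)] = 2*((-27*exp(2*m) + 36*exp(m) - 7)*(3*exp(3*m) - 9*exp(2*m) + 7*exp(m) - 7) + 2*(9*exp(2*m) - 18*exp(m) + 7)^2*exp(m))*exp(m)/(3*exp(3*m) - 9*exp(2*m) + 7*exp(m) - 7)^3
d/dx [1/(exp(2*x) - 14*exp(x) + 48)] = 2*(7 - exp(x))*exp(x)/(exp(2*x) - 14*exp(x) + 48)^2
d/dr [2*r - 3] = 2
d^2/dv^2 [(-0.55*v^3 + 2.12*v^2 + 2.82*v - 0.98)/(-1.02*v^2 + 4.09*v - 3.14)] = (-8.88178419700125e-16*v^5 - 7.105427357601e-15*v^4 - 8.67845799999999*v^3 + 4.47658799999997*v^2 + 62.197872*v - 87.72738)/(1.061208*v^6 - 12.765708*v^5 + 60.988554*v^4 - 147.014641*v^3 + 187.749078*v^2 - 120.977292*v + 30.959144)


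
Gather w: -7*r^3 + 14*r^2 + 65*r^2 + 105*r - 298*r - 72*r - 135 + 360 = -7*r^3 + 79*r^2 - 265*r + 225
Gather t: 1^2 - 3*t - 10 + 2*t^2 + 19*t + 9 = 2*t^2 + 16*t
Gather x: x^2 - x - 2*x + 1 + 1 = x^2 - 3*x + 2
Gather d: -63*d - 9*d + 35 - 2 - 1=32 - 72*d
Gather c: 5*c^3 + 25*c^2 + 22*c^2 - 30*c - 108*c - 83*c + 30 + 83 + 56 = 5*c^3 + 47*c^2 - 221*c + 169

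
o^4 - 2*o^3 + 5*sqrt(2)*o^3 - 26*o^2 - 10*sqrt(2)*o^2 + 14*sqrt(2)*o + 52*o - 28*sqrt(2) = (o - 2)*(o - sqrt(2))^2*(o + 7*sqrt(2))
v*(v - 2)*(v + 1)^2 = v^4 - 3*v^2 - 2*v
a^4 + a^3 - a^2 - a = a*(a - 1)*(a + 1)^2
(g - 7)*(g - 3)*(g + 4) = g^3 - 6*g^2 - 19*g + 84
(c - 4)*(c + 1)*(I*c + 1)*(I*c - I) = -c^4 + 4*c^3 + I*c^3 + c^2 - 4*I*c^2 - 4*c - I*c + 4*I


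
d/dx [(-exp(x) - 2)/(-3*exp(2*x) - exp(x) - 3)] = (-(exp(x) + 2)*(6*exp(x) + 1) + 3*exp(2*x) + exp(x) + 3)*exp(x)/(3*exp(2*x) + exp(x) + 3)^2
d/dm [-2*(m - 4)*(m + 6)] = -4*m - 4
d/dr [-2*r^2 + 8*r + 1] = 8 - 4*r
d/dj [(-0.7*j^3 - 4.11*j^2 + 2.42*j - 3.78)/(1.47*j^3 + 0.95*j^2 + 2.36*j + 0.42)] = (4.44089209850063e-16*j^5 + 5.3767*j^4 - 10.4188*j^3 + 3.7892*j^2 + 3.7296*j + 9.9372)/(2.1609*j^6 + 2.793*j^5 + 7.8409*j^4 + 5.7188*j^3 + 6.3676*j^2 + 1.9824*j + 0.1764)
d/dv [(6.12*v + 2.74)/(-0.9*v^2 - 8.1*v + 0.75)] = (5.508*v^2 + 4.932*v + 26.784)/(0.81*v^4 + 14.58*v^3 + 64.26*v^2 - 12.15*v + 0.5625)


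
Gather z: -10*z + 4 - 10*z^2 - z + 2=-10*z^2 - 11*z + 6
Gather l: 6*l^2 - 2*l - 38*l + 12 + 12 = 6*l^2 - 40*l + 24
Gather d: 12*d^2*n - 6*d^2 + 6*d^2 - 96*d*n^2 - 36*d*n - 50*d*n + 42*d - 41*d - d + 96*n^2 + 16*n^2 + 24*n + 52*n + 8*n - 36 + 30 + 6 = 12*d^2*n + d*(-96*n^2 - 86*n) + 112*n^2 + 84*n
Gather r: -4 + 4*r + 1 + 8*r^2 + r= 8*r^2 + 5*r - 3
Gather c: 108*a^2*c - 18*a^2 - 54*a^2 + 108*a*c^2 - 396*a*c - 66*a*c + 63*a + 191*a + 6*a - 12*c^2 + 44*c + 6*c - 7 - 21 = -72*a^2 + 260*a + c^2*(108*a - 12) + c*(108*a^2 - 462*a + 50) - 28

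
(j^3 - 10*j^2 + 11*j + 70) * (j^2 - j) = j^5 - 11*j^4 + 21*j^3 + 59*j^2 - 70*j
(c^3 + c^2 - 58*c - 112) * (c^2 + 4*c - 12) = c^5 + 5*c^4 - 66*c^3 - 356*c^2 + 248*c + 1344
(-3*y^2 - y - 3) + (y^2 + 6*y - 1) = -2*y^2 + 5*y - 4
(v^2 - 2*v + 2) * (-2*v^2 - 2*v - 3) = -2*v^4 + 2*v^3 - 3*v^2 + 2*v - 6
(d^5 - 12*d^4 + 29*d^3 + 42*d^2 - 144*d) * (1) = d^5 - 12*d^4 + 29*d^3 + 42*d^2 - 144*d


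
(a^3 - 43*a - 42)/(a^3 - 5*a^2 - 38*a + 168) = (a + 1)/(a - 4)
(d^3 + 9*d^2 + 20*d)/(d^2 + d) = (d^2 + 9*d + 20)/(d + 1)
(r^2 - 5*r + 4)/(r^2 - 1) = (r - 4)/(r + 1)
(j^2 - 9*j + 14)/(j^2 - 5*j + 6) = (j - 7)/(j - 3)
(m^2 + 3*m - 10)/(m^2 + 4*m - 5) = (m - 2)/(m - 1)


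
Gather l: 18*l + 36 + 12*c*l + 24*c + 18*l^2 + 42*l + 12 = 24*c + 18*l^2 + l*(12*c + 60) + 48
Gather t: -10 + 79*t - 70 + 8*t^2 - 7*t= 8*t^2 + 72*t - 80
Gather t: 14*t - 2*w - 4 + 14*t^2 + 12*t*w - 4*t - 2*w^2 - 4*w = 14*t^2 + t*(12*w + 10) - 2*w^2 - 6*w - 4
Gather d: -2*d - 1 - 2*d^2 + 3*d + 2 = -2*d^2 + d + 1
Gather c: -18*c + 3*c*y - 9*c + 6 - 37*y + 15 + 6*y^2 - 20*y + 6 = c*(3*y - 27) + 6*y^2 - 57*y + 27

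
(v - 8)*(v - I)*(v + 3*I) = v^3 - 8*v^2 + 2*I*v^2 + 3*v - 16*I*v - 24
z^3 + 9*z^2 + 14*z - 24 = (z - 1)*(z + 4)*(z + 6)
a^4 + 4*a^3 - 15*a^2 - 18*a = a*(a - 3)*(a + 1)*(a + 6)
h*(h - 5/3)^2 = h^3 - 10*h^2/3 + 25*h/9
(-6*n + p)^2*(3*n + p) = 108*n^3 - 9*n*p^2 + p^3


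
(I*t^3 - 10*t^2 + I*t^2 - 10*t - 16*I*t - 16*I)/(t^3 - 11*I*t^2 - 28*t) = (I*t^3 + t^2*(-10 + I) - 2*t*(5 + 8*I) - 16*I)/(t*(t^2 - 11*I*t - 28))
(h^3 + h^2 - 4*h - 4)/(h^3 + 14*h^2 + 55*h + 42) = (h^2 - 4)/(h^2 + 13*h + 42)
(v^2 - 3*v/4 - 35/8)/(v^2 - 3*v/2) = (8*v^2 - 6*v - 35)/(4*v*(2*v - 3))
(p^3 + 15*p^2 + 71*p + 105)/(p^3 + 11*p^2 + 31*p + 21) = (p + 5)/(p + 1)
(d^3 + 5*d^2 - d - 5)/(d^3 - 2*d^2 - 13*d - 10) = (d^2 + 4*d - 5)/(d^2 - 3*d - 10)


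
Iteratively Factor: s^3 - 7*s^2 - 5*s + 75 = (s - 5)*(s^2 - 2*s - 15) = (s - 5)^2*(s + 3)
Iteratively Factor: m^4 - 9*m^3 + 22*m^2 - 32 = (m + 1)*(m^3 - 10*m^2 + 32*m - 32) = (m - 4)*(m + 1)*(m^2 - 6*m + 8) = (m - 4)*(m - 2)*(m + 1)*(m - 4)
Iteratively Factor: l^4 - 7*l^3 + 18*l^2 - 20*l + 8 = (l - 2)*(l^3 - 5*l^2 + 8*l - 4) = (l - 2)*(l - 1)*(l^2 - 4*l + 4) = (l - 2)^2*(l - 1)*(l - 2)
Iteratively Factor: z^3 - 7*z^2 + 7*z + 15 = (z - 5)*(z^2 - 2*z - 3) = (z - 5)*(z - 3)*(z + 1)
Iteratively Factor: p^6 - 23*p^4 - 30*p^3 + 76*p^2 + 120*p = (p - 5)*(p^5 + 5*p^4 + 2*p^3 - 20*p^2 - 24*p) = (p - 5)*(p + 2)*(p^4 + 3*p^3 - 4*p^2 - 12*p) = p*(p - 5)*(p + 2)*(p^3 + 3*p^2 - 4*p - 12) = p*(p - 5)*(p + 2)^2*(p^2 + p - 6) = p*(p - 5)*(p + 2)^2*(p + 3)*(p - 2)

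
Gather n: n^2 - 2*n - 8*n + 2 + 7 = n^2 - 10*n + 9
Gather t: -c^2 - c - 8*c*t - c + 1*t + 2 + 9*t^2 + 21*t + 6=-c^2 - 2*c + 9*t^2 + t*(22 - 8*c) + 8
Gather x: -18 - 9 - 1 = -28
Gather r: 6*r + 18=6*r + 18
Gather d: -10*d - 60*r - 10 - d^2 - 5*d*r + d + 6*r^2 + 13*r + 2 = -d^2 + d*(-5*r - 9) + 6*r^2 - 47*r - 8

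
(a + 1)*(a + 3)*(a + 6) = a^3 + 10*a^2 + 27*a + 18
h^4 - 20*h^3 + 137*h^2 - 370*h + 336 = (h - 8)*(h - 7)*(h - 3)*(h - 2)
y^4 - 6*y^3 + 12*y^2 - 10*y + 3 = (y - 3)*(y - 1)^3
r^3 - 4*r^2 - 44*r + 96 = (r - 8)*(r - 2)*(r + 6)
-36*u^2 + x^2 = (-6*u + x)*(6*u + x)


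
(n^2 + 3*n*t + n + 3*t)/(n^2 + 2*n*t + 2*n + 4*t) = (n^2 + 3*n*t + n + 3*t)/(n^2 + 2*n*t + 2*n + 4*t)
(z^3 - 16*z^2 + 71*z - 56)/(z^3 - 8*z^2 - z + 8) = (z - 7)/(z + 1)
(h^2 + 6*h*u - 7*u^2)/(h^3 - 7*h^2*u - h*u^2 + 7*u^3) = (-h - 7*u)/(-h^2 + 6*h*u + 7*u^2)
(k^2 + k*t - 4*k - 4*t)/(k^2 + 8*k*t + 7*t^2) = (k - 4)/(k + 7*t)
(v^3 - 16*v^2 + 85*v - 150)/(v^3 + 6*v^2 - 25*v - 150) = (v^2 - 11*v + 30)/(v^2 + 11*v + 30)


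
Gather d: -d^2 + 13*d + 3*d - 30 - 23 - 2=-d^2 + 16*d - 55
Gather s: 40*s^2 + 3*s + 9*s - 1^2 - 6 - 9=40*s^2 + 12*s - 16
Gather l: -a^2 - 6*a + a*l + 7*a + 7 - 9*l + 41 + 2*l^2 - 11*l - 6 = -a^2 + a + 2*l^2 + l*(a - 20) + 42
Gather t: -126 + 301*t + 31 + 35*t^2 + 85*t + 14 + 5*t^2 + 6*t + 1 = 40*t^2 + 392*t - 80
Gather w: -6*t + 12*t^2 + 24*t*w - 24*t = 12*t^2 + 24*t*w - 30*t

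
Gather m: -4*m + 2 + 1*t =-4*m + t + 2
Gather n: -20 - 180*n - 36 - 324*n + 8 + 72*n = -432*n - 48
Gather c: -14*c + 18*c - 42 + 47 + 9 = 4*c + 14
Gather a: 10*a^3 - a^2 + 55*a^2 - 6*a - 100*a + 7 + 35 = 10*a^3 + 54*a^2 - 106*a + 42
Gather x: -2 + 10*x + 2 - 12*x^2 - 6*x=-12*x^2 + 4*x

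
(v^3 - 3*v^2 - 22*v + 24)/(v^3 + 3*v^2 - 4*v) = (v - 6)/v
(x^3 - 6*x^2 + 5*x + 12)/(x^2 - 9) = (x^2 - 3*x - 4)/(x + 3)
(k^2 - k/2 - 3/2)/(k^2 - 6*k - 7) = (k - 3/2)/(k - 7)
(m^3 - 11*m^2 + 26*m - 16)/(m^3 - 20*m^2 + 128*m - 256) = (m^2 - 3*m + 2)/(m^2 - 12*m + 32)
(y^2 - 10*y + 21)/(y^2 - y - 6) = (y - 7)/(y + 2)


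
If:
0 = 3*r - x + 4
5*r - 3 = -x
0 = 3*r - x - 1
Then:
No Solution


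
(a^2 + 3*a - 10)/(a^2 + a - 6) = (a + 5)/(a + 3)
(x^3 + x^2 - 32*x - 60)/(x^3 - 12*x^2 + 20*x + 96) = (x + 5)/(x - 8)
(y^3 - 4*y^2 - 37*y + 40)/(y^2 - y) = y - 3 - 40/y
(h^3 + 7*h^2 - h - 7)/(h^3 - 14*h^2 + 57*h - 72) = (h^3 + 7*h^2 - h - 7)/(h^3 - 14*h^2 + 57*h - 72)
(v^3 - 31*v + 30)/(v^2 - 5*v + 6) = (v^3 - 31*v + 30)/(v^2 - 5*v + 6)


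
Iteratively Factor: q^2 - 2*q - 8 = (q - 4)*(q + 2)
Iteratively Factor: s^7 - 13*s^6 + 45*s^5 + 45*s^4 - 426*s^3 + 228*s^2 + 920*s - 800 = (s + 2)*(s^6 - 15*s^5 + 75*s^4 - 105*s^3 - 216*s^2 + 660*s - 400) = (s - 4)*(s + 2)*(s^5 - 11*s^4 + 31*s^3 + 19*s^2 - 140*s + 100) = (s - 4)*(s + 2)^2*(s^4 - 13*s^3 + 57*s^2 - 95*s + 50) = (s - 5)*(s - 4)*(s + 2)^2*(s^3 - 8*s^2 + 17*s - 10) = (s - 5)^2*(s - 4)*(s + 2)^2*(s^2 - 3*s + 2) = (s - 5)^2*(s - 4)*(s - 2)*(s + 2)^2*(s - 1)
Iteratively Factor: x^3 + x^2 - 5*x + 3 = (x - 1)*(x^2 + 2*x - 3) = (x - 1)^2*(x + 3)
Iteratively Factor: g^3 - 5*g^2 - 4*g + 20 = (g - 2)*(g^2 - 3*g - 10) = (g - 2)*(g + 2)*(g - 5)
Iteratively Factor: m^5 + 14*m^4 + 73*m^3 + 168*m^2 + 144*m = (m + 3)*(m^4 + 11*m^3 + 40*m^2 + 48*m) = (m + 3)^2*(m^3 + 8*m^2 + 16*m) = (m + 3)^2*(m + 4)*(m^2 + 4*m) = m*(m + 3)^2*(m + 4)*(m + 4)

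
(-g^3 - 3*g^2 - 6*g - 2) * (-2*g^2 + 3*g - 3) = 2*g^5 + 3*g^4 + 6*g^3 - 5*g^2 + 12*g + 6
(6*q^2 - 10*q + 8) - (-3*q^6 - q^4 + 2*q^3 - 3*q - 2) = 3*q^6 + q^4 - 2*q^3 + 6*q^2 - 7*q + 10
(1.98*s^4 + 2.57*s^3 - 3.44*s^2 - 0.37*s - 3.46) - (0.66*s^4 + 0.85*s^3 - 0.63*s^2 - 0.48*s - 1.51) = 1.32*s^4 + 1.72*s^3 - 2.81*s^2 + 0.11*s - 1.95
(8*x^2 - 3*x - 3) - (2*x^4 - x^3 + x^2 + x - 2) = -2*x^4 + x^3 + 7*x^2 - 4*x - 1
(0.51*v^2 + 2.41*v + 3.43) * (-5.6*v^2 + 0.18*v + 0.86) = -2.856*v^4 - 13.4042*v^3 - 18.3356*v^2 + 2.69*v + 2.9498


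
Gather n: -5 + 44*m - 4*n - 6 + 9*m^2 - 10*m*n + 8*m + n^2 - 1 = 9*m^2 + 52*m + n^2 + n*(-10*m - 4) - 12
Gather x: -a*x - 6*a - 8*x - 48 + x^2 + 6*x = -6*a + x^2 + x*(-a - 2) - 48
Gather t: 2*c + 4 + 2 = 2*c + 6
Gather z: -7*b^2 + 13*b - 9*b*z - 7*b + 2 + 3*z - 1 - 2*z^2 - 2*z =-7*b^2 + 6*b - 2*z^2 + z*(1 - 9*b) + 1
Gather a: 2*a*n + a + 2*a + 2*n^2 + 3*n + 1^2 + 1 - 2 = a*(2*n + 3) + 2*n^2 + 3*n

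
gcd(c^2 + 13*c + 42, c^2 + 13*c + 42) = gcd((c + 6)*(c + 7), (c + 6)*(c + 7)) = c^2 + 13*c + 42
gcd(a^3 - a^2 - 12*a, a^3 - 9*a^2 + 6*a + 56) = a - 4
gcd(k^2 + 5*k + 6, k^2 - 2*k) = 1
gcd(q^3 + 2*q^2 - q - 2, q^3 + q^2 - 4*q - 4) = q^2 + 3*q + 2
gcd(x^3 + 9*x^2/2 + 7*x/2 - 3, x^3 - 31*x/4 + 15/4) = x^2 + 5*x/2 - 3/2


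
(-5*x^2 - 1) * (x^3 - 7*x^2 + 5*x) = -5*x^5 + 35*x^4 - 26*x^3 + 7*x^2 - 5*x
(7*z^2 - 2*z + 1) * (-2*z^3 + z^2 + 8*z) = -14*z^5 + 11*z^4 + 52*z^3 - 15*z^2 + 8*z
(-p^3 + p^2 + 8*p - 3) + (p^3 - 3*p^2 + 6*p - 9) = -2*p^2 + 14*p - 12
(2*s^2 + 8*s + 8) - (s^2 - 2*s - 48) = s^2 + 10*s + 56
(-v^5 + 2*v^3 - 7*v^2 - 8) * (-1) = v^5 - 2*v^3 + 7*v^2 + 8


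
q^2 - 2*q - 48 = (q - 8)*(q + 6)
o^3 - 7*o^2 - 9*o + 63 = (o - 7)*(o - 3)*(o + 3)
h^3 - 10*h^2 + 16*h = h*(h - 8)*(h - 2)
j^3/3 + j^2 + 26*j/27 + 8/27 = (j/3 + 1/3)*(j + 2/3)*(j + 4/3)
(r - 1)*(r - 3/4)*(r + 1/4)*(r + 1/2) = r^4 - r^3 - 7*r^2/16 + 11*r/32 + 3/32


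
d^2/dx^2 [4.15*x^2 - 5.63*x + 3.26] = 8.30000000000000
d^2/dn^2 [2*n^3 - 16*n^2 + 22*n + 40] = 12*n - 32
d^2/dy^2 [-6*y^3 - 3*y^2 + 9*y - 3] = -36*y - 6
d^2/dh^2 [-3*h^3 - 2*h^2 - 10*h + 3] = -18*h - 4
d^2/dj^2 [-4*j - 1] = 0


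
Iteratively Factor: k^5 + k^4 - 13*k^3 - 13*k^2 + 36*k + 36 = (k + 2)*(k^4 - k^3 - 11*k^2 + 9*k + 18) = (k + 2)*(k + 3)*(k^3 - 4*k^2 + k + 6) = (k - 3)*(k + 2)*(k + 3)*(k^2 - k - 2) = (k - 3)*(k + 1)*(k + 2)*(k + 3)*(k - 2)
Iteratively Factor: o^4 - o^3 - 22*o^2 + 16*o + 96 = (o - 4)*(o^3 + 3*o^2 - 10*o - 24) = (o - 4)*(o + 2)*(o^2 + o - 12) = (o - 4)*(o + 2)*(o + 4)*(o - 3)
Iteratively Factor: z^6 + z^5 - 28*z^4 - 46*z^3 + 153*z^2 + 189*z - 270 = (z - 2)*(z^5 + 3*z^4 - 22*z^3 - 90*z^2 - 27*z + 135) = (z - 5)*(z - 2)*(z^4 + 8*z^3 + 18*z^2 - 27) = (z - 5)*(z - 2)*(z - 1)*(z^3 + 9*z^2 + 27*z + 27) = (z - 5)*(z - 2)*(z - 1)*(z + 3)*(z^2 + 6*z + 9) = (z - 5)*(z - 2)*(z - 1)*(z + 3)^2*(z + 3)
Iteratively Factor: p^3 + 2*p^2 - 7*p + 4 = (p + 4)*(p^2 - 2*p + 1) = (p - 1)*(p + 4)*(p - 1)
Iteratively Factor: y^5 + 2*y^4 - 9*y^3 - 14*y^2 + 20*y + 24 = (y - 2)*(y^4 + 4*y^3 - y^2 - 16*y - 12) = (y - 2)*(y + 3)*(y^3 + y^2 - 4*y - 4) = (y - 2)*(y + 1)*(y + 3)*(y^2 - 4) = (y - 2)^2*(y + 1)*(y + 3)*(y + 2)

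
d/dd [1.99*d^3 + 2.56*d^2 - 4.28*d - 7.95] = 5.97*d^2 + 5.12*d - 4.28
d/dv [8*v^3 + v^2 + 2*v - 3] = 24*v^2 + 2*v + 2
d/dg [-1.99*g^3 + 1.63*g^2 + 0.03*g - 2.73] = -5.97*g^2 + 3.26*g + 0.03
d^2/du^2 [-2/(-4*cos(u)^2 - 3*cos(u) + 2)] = 2*(-64*sin(u)^4 + 73*sin(u)^2 + 39*cos(u) - 9*cos(3*u) + 25)/(-4*sin(u)^2 + 3*cos(u) + 2)^3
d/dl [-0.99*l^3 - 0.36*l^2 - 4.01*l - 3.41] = -2.97*l^2 - 0.72*l - 4.01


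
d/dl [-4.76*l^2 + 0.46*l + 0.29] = 0.46 - 9.52*l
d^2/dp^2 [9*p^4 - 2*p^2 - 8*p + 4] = 108*p^2 - 4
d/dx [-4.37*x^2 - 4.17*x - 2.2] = -8.74*x - 4.17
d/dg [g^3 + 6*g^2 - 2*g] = 3*g^2 + 12*g - 2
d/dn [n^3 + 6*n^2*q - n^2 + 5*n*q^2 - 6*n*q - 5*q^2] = 3*n^2 + 12*n*q - 2*n + 5*q^2 - 6*q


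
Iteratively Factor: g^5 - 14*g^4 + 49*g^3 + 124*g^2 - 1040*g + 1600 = (g + 4)*(g^4 - 18*g^3 + 121*g^2 - 360*g + 400) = (g - 4)*(g + 4)*(g^3 - 14*g^2 + 65*g - 100) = (g - 5)*(g - 4)*(g + 4)*(g^2 - 9*g + 20) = (g - 5)^2*(g - 4)*(g + 4)*(g - 4)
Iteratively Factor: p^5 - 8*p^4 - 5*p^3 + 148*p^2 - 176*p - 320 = (p - 4)*(p^4 - 4*p^3 - 21*p^2 + 64*p + 80) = (p - 4)*(p + 4)*(p^3 - 8*p^2 + 11*p + 20) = (p - 5)*(p - 4)*(p + 4)*(p^2 - 3*p - 4) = (p - 5)*(p - 4)^2*(p + 4)*(p + 1)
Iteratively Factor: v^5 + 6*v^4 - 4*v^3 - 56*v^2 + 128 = (v - 2)*(v^4 + 8*v^3 + 12*v^2 - 32*v - 64) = (v - 2)*(v + 2)*(v^3 + 6*v^2 - 32) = (v - 2)*(v + 2)*(v + 4)*(v^2 + 2*v - 8) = (v - 2)*(v + 2)*(v + 4)^2*(v - 2)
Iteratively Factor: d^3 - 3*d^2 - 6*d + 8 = (d - 4)*(d^2 + d - 2) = (d - 4)*(d + 2)*(d - 1)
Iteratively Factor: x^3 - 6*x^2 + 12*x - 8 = (x - 2)*(x^2 - 4*x + 4) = (x - 2)^2*(x - 2)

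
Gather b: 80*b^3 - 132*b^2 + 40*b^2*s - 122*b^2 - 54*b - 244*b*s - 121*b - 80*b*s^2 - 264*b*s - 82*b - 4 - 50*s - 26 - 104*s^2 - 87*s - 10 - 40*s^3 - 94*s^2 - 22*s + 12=80*b^3 + b^2*(40*s - 254) + b*(-80*s^2 - 508*s - 257) - 40*s^3 - 198*s^2 - 159*s - 28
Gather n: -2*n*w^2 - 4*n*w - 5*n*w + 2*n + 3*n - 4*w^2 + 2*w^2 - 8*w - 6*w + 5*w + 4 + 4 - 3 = n*(-2*w^2 - 9*w + 5) - 2*w^2 - 9*w + 5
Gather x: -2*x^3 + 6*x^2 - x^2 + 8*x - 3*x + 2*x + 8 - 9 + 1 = -2*x^3 + 5*x^2 + 7*x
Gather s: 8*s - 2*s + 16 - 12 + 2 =6*s + 6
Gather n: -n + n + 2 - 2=0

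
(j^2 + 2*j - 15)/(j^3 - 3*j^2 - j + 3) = (j + 5)/(j^2 - 1)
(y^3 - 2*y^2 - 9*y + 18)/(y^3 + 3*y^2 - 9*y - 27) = (y - 2)/(y + 3)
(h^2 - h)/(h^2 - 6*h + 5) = h/(h - 5)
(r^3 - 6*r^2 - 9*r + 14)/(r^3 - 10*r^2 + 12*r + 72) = (r^2 - 8*r + 7)/(r^2 - 12*r + 36)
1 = 1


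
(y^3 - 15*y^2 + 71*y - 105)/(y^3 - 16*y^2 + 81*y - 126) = (y - 5)/(y - 6)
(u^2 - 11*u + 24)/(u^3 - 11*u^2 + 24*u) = 1/u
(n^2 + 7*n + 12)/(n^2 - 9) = (n + 4)/(n - 3)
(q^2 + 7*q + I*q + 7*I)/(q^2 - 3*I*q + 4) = (q + 7)/(q - 4*I)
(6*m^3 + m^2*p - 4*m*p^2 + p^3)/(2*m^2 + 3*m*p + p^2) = (6*m^2 - 5*m*p + p^2)/(2*m + p)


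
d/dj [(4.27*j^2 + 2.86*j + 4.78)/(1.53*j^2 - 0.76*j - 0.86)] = (-7.621*j^2 - 21.9712*j + 1.1732)/(2.3409*j^4 - 2.3256*j^3 - 2.054*j^2 + 1.3072*j + 0.7396)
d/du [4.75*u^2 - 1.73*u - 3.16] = 9.5*u - 1.73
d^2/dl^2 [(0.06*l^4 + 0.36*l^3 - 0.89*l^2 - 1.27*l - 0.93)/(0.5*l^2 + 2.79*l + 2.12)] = (0.03*l^6 + 0.5022*l^5 + 3.183876*l^4 + 12.36766*l^3 + 20.277336*l^2 + 10.001004*l - 5.483266)/(0.125*l^6 + 2.0925*l^5 + 13.26615*l^4 + 39.462039*l^3 + 56.248476*l^2 + 37.618128*l + 9.528128)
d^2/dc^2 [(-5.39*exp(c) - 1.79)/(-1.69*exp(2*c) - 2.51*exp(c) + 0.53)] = (15.394379*exp(4*c) - 2.414165*exp(3*c) + 51.745941*exp(2*c) + 24.860708*exp(c) + 3.895288)*exp(c)/(4.826809*exp(6*c) + 21.506433*exp(5*c) + 27.400308*exp(4*c) + 2.324009*exp(3*c) - 8.592996*exp(2*c) + 2.115177*exp(c) - 0.148877)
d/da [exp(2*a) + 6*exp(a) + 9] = 2*(exp(a) + 3)*exp(a)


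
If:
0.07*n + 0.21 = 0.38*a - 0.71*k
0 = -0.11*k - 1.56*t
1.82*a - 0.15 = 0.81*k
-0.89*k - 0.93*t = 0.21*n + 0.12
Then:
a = -0.15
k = -0.52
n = 1.47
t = 0.04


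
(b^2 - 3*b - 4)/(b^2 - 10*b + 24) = (b + 1)/(b - 6)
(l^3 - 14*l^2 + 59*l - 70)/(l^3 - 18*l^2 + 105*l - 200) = (l^2 - 9*l + 14)/(l^2 - 13*l + 40)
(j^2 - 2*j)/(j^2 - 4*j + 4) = j/(j - 2)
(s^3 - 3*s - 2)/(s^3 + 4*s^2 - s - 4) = (s^2 - s - 2)/(s^2 + 3*s - 4)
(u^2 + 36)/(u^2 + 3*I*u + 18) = (u - 6*I)/(u - 3*I)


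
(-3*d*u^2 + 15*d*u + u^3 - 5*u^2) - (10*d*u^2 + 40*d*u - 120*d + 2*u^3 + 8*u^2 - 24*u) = -13*d*u^2 - 25*d*u + 120*d - u^3 - 13*u^2 + 24*u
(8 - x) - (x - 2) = 10 - 2*x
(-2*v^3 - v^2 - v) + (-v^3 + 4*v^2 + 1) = -3*v^3 + 3*v^2 - v + 1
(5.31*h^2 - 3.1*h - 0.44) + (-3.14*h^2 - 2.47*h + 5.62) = 2.17*h^2 - 5.57*h + 5.18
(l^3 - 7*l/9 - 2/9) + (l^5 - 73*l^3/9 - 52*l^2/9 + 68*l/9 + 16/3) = l^5 - 64*l^3/9 - 52*l^2/9 + 61*l/9 + 46/9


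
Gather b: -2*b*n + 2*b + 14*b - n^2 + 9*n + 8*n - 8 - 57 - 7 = b*(16 - 2*n) - n^2 + 17*n - 72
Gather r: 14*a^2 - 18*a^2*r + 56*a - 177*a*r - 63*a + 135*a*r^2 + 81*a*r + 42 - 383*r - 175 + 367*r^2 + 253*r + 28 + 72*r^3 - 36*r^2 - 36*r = 14*a^2 - 7*a + 72*r^3 + r^2*(135*a + 331) + r*(-18*a^2 - 96*a - 166) - 105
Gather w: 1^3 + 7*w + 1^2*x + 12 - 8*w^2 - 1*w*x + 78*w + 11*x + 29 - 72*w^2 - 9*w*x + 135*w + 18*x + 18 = -80*w^2 + w*(220 - 10*x) + 30*x + 60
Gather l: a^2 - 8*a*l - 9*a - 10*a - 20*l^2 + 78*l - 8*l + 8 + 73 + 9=a^2 - 19*a - 20*l^2 + l*(70 - 8*a) + 90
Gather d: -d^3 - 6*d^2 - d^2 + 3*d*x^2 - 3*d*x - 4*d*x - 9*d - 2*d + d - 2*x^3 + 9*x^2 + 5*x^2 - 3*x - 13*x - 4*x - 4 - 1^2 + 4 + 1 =-d^3 - 7*d^2 + d*(3*x^2 - 7*x - 10) - 2*x^3 + 14*x^2 - 20*x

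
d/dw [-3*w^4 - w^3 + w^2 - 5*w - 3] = -12*w^3 - 3*w^2 + 2*w - 5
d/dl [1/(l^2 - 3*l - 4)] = (3 - 2*l)/(-l^2 + 3*l + 4)^2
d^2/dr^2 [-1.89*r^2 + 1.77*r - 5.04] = -3.78000000000000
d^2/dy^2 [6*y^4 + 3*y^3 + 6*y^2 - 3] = 72*y^2 + 18*y + 12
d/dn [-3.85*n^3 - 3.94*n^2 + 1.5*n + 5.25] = -11.55*n^2 - 7.88*n + 1.5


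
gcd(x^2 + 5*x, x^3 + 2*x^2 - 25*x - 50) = x + 5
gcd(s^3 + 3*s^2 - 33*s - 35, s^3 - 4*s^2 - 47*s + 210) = s^2 + 2*s - 35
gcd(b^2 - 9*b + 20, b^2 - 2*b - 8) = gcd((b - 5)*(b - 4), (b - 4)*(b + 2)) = b - 4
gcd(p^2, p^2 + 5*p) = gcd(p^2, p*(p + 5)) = p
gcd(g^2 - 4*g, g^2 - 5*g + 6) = 1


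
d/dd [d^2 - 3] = 2*d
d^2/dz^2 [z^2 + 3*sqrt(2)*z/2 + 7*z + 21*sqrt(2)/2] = 2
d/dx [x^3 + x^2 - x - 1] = 3*x^2 + 2*x - 1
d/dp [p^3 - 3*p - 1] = 3*p^2 - 3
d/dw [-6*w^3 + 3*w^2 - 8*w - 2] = -18*w^2 + 6*w - 8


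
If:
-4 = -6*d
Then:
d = 2/3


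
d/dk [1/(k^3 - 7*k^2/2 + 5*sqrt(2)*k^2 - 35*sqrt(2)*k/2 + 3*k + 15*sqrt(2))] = 2*(-6*k^2 - 20*sqrt(2)*k + 14*k - 6 + 35*sqrt(2))/(2*k^3 - 7*k^2 + 10*sqrt(2)*k^2 - 35*sqrt(2)*k + 6*k + 30*sqrt(2))^2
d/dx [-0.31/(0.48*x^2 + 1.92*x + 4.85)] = (0.2976*x + 0.5952)/(0.48*x^2 + 1.92*x + 4.85)^2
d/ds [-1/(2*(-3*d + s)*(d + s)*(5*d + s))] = (-(d + s)*(3*d - s) + (d + s)*(5*d + s) - (3*d - s)*(5*d + s))/(2*(d + s)^2*(3*d - s)^2*(5*d + s)^2)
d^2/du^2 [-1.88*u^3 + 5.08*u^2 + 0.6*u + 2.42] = 10.16 - 11.28*u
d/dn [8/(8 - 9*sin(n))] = 72*cos(n)/(9*sin(n) - 8)^2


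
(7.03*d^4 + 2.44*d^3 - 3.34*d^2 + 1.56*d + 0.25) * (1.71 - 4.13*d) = -29.0339*d^5 + 1.9441*d^4 + 17.9666*d^3 - 12.1542*d^2 + 1.6351*d + 0.4275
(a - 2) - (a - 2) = 0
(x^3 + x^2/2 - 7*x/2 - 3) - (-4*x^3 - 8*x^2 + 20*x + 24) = 5*x^3 + 17*x^2/2 - 47*x/2 - 27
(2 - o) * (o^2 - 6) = -o^3 + 2*o^2 + 6*o - 12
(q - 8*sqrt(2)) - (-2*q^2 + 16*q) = 2*q^2 - 15*q - 8*sqrt(2)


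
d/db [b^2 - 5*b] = 2*b - 5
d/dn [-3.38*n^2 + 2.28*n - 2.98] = 2.28 - 6.76*n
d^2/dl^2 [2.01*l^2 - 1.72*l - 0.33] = 4.02000000000000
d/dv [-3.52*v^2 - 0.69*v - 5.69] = -7.04*v - 0.69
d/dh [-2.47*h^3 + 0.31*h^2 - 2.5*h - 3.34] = -7.41*h^2 + 0.62*h - 2.5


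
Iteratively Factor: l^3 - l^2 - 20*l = (l)*(l^2 - l - 20) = l*(l - 5)*(l + 4)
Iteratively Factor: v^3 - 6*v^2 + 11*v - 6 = (v - 2)*(v^2 - 4*v + 3) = (v - 3)*(v - 2)*(v - 1)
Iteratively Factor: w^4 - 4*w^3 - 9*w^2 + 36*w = (w - 3)*(w^3 - w^2 - 12*w) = (w - 3)*(w + 3)*(w^2 - 4*w) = w*(w - 3)*(w + 3)*(w - 4)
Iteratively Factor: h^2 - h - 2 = (h - 2)*(h + 1)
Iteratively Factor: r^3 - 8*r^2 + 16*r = (r)*(r^2 - 8*r + 16) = r*(r - 4)*(r - 4)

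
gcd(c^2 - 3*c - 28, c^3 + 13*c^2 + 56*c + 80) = c + 4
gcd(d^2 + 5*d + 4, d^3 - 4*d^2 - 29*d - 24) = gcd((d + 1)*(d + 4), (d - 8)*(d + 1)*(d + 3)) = d + 1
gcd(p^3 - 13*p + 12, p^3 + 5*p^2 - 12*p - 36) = p - 3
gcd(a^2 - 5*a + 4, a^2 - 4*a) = a - 4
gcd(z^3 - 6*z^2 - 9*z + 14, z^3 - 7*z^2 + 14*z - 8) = z - 1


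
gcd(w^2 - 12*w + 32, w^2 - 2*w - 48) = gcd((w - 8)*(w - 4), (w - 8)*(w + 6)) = w - 8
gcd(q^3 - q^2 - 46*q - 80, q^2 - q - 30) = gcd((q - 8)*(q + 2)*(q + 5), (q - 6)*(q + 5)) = q + 5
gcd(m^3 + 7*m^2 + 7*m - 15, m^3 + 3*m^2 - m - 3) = m^2 + 2*m - 3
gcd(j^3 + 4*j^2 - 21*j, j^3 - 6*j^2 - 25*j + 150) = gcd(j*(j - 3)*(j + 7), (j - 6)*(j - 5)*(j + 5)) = 1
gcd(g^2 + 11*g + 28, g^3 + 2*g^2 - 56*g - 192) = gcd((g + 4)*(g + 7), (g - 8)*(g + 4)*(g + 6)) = g + 4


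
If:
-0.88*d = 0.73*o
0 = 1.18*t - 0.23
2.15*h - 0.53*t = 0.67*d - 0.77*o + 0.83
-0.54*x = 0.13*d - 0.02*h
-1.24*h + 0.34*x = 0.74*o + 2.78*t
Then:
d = -10.52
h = -7.38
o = 12.68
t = 0.19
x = 2.26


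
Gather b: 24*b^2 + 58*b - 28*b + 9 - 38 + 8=24*b^2 + 30*b - 21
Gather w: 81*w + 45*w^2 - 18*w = 45*w^2 + 63*w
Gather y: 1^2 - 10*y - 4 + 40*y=30*y - 3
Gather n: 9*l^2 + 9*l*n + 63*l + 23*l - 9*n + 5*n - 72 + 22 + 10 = 9*l^2 + 86*l + n*(9*l - 4) - 40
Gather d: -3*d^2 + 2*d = -3*d^2 + 2*d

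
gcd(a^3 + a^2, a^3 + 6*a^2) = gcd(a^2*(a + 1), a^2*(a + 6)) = a^2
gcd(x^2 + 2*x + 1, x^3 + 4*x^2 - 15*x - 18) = x + 1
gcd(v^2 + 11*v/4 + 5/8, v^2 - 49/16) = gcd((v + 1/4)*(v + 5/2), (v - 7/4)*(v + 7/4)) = 1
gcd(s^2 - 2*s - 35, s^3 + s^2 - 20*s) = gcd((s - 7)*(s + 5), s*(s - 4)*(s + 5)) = s + 5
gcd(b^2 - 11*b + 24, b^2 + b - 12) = b - 3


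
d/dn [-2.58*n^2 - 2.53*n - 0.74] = -5.16*n - 2.53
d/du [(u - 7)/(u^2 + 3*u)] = (-u^2 + 14*u + 21)/(u^2*(u^2 + 6*u + 9))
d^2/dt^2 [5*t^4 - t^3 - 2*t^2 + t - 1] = 60*t^2 - 6*t - 4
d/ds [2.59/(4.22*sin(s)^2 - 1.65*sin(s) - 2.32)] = (4.2735 - 21.8596*sin(s))*cos(s)/(-4.22*sin(s)^2 + 1.65*sin(s) + 2.32)^2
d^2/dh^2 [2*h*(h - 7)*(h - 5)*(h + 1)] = 24*h^2 - 132*h + 92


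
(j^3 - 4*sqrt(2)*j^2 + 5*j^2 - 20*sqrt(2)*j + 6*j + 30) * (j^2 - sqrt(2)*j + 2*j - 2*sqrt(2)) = j^5 - 5*sqrt(2)*j^4 + 7*j^4 - 35*sqrt(2)*j^3 + 24*j^3 - 56*sqrt(2)*j^2 + 98*j^2 - 42*sqrt(2)*j + 140*j - 60*sqrt(2)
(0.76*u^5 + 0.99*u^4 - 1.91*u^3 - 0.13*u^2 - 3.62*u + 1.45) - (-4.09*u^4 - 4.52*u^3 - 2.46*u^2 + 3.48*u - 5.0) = 0.76*u^5 + 5.08*u^4 + 2.61*u^3 + 2.33*u^2 - 7.1*u + 6.45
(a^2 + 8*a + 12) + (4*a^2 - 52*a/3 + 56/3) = 5*a^2 - 28*a/3 + 92/3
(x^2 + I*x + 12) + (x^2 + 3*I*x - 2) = 2*x^2 + 4*I*x + 10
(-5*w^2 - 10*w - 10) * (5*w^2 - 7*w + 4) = -25*w^4 - 15*w^3 + 30*w - 40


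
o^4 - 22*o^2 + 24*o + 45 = (o - 3)^2*(o + 1)*(o + 5)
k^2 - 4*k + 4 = (k - 2)^2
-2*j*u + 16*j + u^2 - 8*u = (-2*j + u)*(u - 8)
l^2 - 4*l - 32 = (l - 8)*(l + 4)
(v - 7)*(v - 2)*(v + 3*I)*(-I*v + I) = -I*v^4 + 3*v^3 + 10*I*v^3 - 30*v^2 - 23*I*v^2 + 69*v + 14*I*v - 42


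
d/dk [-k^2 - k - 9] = -2*k - 1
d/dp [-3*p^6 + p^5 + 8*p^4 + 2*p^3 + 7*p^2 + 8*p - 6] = -18*p^5 + 5*p^4 + 32*p^3 + 6*p^2 + 14*p + 8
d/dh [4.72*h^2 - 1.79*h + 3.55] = 9.44*h - 1.79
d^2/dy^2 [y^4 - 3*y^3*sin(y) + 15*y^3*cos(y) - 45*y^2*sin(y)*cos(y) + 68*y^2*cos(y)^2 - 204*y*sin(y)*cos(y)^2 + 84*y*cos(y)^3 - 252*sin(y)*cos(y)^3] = 3*y^3*sin(y) - 15*y^3*cos(y) - 90*y^2*sin(y) + 90*y^2*sin(2*y) - 18*y^2*cos(y) - 136*y^2*cos(2*y) + 12*y^2 + 33*y*sin(y) - 272*y*sin(2*y) + 459*y*sin(3*y) + 27*y*cos(y) - 180*y*cos(2*y) - 189*y*cos(3*y) - 126*sin(y) + 207*sin(2*y) - 126*sin(3*y) + 504*sin(4*y) - 102*cos(y) + 68*cos(2*y) - 306*cos(3*y) + 68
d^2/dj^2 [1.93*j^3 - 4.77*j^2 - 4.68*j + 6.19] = 11.58*j - 9.54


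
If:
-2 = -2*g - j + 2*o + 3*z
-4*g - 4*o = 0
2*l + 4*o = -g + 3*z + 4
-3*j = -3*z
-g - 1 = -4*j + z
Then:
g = 4/5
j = 3/5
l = 41/10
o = -4/5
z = 3/5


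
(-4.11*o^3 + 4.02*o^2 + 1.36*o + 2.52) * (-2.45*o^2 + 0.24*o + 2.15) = 10.0695*o^5 - 10.8354*o^4 - 11.2037*o^3 + 2.7954*o^2 + 3.5288*o + 5.418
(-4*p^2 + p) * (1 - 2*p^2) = 8*p^4 - 2*p^3 - 4*p^2 + p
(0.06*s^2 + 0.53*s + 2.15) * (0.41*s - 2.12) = 0.0246*s^3 + 0.0901*s^2 - 0.2421*s - 4.558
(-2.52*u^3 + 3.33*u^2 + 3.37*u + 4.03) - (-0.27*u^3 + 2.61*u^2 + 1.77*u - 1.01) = -2.25*u^3 + 0.72*u^2 + 1.6*u + 5.04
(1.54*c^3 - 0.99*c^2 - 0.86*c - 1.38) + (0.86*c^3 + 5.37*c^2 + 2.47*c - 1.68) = 2.4*c^3 + 4.38*c^2 + 1.61*c - 3.06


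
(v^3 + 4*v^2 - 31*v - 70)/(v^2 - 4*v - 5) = (v^2 + 9*v + 14)/(v + 1)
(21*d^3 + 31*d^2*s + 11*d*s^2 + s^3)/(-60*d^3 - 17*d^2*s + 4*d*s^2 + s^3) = (7*d^2 + 8*d*s + s^2)/(-20*d^2 + d*s + s^2)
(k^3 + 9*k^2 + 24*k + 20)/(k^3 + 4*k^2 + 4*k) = (k + 5)/k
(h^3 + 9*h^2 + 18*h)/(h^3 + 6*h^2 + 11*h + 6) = h*(h + 6)/(h^2 + 3*h + 2)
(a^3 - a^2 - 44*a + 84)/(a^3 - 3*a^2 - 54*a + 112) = (a - 6)/(a - 8)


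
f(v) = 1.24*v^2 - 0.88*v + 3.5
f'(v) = 2.48*v - 0.88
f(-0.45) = 4.15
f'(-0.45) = -2.00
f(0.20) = 3.37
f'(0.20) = -0.38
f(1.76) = 5.79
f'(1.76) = 3.48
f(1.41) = 4.72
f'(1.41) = 2.62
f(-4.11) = 28.06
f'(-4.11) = -11.07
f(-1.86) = 9.43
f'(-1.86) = -5.49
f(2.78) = 10.64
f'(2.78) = 6.01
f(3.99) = 19.73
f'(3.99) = 9.02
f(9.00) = 96.02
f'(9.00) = 21.44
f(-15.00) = 295.70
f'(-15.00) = -38.08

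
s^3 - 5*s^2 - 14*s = s*(s - 7)*(s + 2)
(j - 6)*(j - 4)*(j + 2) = j^3 - 8*j^2 + 4*j + 48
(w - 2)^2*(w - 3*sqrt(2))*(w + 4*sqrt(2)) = w^4 - 4*w^3 + sqrt(2)*w^3 - 20*w^2 - 4*sqrt(2)*w^2 + 4*sqrt(2)*w + 96*w - 96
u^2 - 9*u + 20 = (u - 5)*(u - 4)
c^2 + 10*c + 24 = (c + 4)*(c + 6)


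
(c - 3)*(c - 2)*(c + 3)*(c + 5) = c^4 + 3*c^3 - 19*c^2 - 27*c + 90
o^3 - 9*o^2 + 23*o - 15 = (o - 5)*(o - 3)*(o - 1)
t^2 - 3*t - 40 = (t - 8)*(t + 5)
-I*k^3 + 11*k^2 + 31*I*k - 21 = (k + 3*I)*(k + 7*I)*(-I*k + 1)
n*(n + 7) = n^2 + 7*n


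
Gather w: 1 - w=1 - w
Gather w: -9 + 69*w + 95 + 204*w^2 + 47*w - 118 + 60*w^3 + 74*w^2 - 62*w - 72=60*w^3 + 278*w^2 + 54*w - 104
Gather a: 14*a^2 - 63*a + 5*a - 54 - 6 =14*a^2 - 58*a - 60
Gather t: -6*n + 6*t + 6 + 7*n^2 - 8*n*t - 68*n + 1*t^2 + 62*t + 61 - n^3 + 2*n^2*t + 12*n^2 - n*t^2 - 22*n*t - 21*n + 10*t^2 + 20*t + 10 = -n^3 + 19*n^2 - 95*n + t^2*(11 - n) + t*(2*n^2 - 30*n + 88) + 77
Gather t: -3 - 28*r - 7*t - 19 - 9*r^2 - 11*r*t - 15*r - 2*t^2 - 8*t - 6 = -9*r^2 - 43*r - 2*t^2 + t*(-11*r - 15) - 28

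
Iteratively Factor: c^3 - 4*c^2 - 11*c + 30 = (c - 5)*(c^2 + c - 6) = (c - 5)*(c - 2)*(c + 3)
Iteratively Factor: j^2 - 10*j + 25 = (j - 5)*(j - 5)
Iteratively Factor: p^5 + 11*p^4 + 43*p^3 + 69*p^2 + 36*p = (p + 4)*(p^4 + 7*p^3 + 15*p^2 + 9*p) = (p + 3)*(p + 4)*(p^3 + 4*p^2 + 3*p) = p*(p + 3)*(p + 4)*(p^2 + 4*p + 3) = p*(p + 3)^2*(p + 4)*(p + 1)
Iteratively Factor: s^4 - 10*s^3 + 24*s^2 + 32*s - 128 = (s - 4)*(s^3 - 6*s^2 + 32) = (s - 4)^2*(s^2 - 2*s - 8) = (s - 4)^2*(s + 2)*(s - 4)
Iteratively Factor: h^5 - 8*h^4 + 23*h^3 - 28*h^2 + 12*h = (h - 3)*(h^4 - 5*h^3 + 8*h^2 - 4*h) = (h - 3)*(h - 2)*(h^3 - 3*h^2 + 2*h) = (h - 3)*(h - 2)^2*(h^2 - h) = (h - 3)*(h - 2)^2*(h - 1)*(h)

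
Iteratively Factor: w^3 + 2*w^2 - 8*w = (w + 4)*(w^2 - 2*w) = (w - 2)*(w + 4)*(w)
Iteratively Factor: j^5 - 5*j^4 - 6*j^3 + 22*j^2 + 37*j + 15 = (j + 1)*(j^4 - 6*j^3 + 22*j + 15) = (j + 1)^2*(j^3 - 7*j^2 + 7*j + 15) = (j - 3)*(j + 1)^2*(j^2 - 4*j - 5) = (j - 3)*(j + 1)^3*(j - 5)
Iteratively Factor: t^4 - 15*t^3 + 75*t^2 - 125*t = (t)*(t^3 - 15*t^2 + 75*t - 125) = t*(t - 5)*(t^2 - 10*t + 25) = t*(t - 5)^2*(t - 5)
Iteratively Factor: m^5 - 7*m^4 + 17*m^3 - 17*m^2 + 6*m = (m)*(m^4 - 7*m^3 + 17*m^2 - 17*m + 6) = m*(m - 1)*(m^3 - 6*m^2 + 11*m - 6) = m*(m - 1)^2*(m^2 - 5*m + 6) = m*(m - 3)*(m - 1)^2*(m - 2)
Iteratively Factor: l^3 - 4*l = (l - 2)*(l^2 + 2*l) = l*(l - 2)*(l + 2)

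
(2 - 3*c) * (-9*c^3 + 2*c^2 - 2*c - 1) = 27*c^4 - 24*c^3 + 10*c^2 - c - 2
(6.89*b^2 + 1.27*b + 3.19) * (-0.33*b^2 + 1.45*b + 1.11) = -2.2737*b^4 + 9.5714*b^3 + 8.4367*b^2 + 6.0352*b + 3.5409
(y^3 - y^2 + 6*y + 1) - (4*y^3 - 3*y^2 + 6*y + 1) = -3*y^3 + 2*y^2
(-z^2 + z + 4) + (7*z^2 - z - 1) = 6*z^2 + 3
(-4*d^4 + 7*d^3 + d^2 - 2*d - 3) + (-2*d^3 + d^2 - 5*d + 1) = -4*d^4 + 5*d^3 + 2*d^2 - 7*d - 2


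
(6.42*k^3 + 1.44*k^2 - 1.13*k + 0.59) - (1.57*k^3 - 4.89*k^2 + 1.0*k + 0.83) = 4.85*k^3 + 6.33*k^2 - 2.13*k - 0.24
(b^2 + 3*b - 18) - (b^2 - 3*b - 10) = 6*b - 8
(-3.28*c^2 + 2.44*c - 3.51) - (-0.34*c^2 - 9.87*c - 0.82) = -2.94*c^2 + 12.31*c - 2.69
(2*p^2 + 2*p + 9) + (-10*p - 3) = 2*p^2 - 8*p + 6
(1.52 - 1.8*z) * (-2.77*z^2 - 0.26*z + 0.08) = 4.986*z^3 - 3.7424*z^2 - 0.5392*z + 0.1216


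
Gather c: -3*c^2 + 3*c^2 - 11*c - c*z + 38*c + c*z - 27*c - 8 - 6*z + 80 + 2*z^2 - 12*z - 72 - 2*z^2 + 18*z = 0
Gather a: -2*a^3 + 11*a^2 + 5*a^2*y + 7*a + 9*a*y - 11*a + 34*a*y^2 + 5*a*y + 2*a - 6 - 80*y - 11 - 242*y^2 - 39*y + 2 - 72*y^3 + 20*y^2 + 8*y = -2*a^3 + a^2*(5*y + 11) + a*(34*y^2 + 14*y - 2) - 72*y^3 - 222*y^2 - 111*y - 15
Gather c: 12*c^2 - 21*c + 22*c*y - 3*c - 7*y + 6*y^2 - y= 12*c^2 + c*(22*y - 24) + 6*y^2 - 8*y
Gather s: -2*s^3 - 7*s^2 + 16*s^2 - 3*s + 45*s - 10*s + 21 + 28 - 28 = -2*s^3 + 9*s^2 + 32*s + 21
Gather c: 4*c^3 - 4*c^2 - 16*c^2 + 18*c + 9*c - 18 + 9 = 4*c^3 - 20*c^2 + 27*c - 9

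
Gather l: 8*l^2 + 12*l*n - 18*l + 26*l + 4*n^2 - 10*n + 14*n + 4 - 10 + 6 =8*l^2 + l*(12*n + 8) + 4*n^2 + 4*n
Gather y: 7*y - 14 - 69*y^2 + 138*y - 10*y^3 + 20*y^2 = -10*y^3 - 49*y^2 + 145*y - 14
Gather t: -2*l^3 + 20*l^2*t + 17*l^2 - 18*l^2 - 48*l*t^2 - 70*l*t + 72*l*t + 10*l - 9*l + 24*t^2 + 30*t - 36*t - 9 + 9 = -2*l^3 - l^2 + l + t^2*(24 - 48*l) + t*(20*l^2 + 2*l - 6)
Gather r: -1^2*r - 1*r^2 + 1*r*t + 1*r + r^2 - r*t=0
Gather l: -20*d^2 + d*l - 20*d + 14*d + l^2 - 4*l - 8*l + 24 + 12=-20*d^2 - 6*d + l^2 + l*(d - 12) + 36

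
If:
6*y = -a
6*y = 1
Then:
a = -1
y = 1/6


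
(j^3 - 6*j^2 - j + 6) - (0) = j^3 - 6*j^2 - j + 6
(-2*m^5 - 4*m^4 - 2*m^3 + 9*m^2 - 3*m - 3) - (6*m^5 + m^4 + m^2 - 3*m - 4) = -8*m^5 - 5*m^4 - 2*m^3 + 8*m^2 + 1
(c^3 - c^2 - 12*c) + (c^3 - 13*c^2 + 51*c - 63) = 2*c^3 - 14*c^2 + 39*c - 63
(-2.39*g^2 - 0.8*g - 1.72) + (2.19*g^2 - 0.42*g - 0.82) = -0.2*g^2 - 1.22*g - 2.54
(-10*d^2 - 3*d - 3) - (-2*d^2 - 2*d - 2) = -8*d^2 - d - 1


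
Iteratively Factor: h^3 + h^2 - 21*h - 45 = (h + 3)*(h^2 - 2*h - 15) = (h - 5)*(h + 3)*(h + 3)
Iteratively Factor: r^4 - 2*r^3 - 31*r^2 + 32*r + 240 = (r + 3)*(r^3 - 5*r^2 - 16*r + 80) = (r - 5)*(r + 3)*(r^2 - 16) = (r - 5)*(r - 4)*(r + 3)*(r + 4)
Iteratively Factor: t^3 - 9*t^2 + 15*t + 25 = (t - 5)*(t^2 - 4*t - 5) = (t - 5)^2*(t + 1)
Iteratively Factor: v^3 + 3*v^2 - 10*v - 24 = (v - 3)*(v^2 + 6*v + 8) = (v - 3)*(v + 2)*(v + 4)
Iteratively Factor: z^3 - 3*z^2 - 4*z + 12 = (z - 3)*(z^2 - 4) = (z - 3)*(z - 2)*(z + 2)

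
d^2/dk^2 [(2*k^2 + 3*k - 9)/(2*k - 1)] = -56/(8*k^3 - 12*k^2 + 6*k - 1)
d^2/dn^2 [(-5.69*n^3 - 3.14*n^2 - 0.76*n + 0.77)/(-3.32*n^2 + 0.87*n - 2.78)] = (1.13686837721616e-13*n^5 - 5.6843418860808e-14*n^4 - 61.5261259999998*n^3 - 307.380156*n^2 + 235.105008*n + 65.258582)/(36.594368*n^6 - 28.768464*n^5 + 99.46554*n^4 - 48.837015*n^3 + 83.28741*n^2 - 20.171124*n + 21.484952)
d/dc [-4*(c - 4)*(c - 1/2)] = 18 - 8*c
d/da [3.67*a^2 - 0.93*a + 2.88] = 7.34*a - 0.93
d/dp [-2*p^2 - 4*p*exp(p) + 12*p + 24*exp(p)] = -4*p*exp(p) - 4*p + 20*exp(p) + 12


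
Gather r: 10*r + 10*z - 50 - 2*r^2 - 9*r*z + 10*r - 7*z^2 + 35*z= -2*r^2 + r*(20 - 9*z) - 7*z^2 + 45*z - 50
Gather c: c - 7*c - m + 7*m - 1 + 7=-6*c + 6*m + 6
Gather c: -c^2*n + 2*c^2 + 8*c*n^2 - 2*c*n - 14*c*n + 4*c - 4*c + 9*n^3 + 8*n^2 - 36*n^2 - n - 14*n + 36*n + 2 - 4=c^2*(2 - n) + c*(8*n^2 - 16*n) + 9*n^3 - 28*n^2 + 21*n - 2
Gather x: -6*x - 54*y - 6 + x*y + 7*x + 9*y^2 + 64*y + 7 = x*(y + 1) + 9*y^2 + 10*y + 1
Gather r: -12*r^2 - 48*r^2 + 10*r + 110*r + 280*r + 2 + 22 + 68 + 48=-60*r^2 + 400*r + 140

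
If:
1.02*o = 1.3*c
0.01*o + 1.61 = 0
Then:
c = -126.32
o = -161.00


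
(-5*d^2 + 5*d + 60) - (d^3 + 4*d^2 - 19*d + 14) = -d^3 - 9*d^2 + 24*d + 46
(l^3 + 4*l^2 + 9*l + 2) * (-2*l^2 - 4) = -2*l^5 - 8*l^4 - 22*l^3 - 20*l^2 - 36*l - 8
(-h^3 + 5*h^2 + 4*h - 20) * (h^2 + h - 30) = -h^5 + 4*h^4 + 39*h^3 - 166*h^2 - 140*h + 600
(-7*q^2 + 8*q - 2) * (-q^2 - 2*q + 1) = 7*q^4 + 6*q^3 - 21*q^2 + 12*q - 2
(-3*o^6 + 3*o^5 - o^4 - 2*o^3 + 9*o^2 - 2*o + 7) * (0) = 0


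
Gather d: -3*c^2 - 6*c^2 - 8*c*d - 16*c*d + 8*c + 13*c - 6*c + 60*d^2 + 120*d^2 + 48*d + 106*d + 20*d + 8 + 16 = -9*c^2 + 15*c + 180*d^2 + d*(174 - 24*c) + 24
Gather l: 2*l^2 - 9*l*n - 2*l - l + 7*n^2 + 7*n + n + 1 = 2*l^2 + l*(-9*n - 3) + 7*n^2 + 8*n + 1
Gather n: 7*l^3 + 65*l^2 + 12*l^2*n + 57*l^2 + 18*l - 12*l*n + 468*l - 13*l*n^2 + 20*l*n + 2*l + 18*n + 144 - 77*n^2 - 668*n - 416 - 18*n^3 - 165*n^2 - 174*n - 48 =7*l^3 + 122*l^2 + 488*l - 18*n^3 + n^2*(-13*l - 242) + n*(12*l^2 + 8*l - 824) - 320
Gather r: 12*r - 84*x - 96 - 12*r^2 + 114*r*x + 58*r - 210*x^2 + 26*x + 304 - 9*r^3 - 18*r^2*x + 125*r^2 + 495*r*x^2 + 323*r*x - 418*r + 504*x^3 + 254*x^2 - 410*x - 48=-9*r^3 + r^2*(113 - 18*x) + r*(495*x^2 + 437*x - 348) + 504*x^3 + 44*x^2 - 468*x + 160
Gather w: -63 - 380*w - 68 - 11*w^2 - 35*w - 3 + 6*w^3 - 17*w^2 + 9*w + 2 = 6*w^3 - 28*w^2 - 406*w - 132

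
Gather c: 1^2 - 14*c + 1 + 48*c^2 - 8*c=48*c^2 - 22*c + 2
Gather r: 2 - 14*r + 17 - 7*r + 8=27 - 21*r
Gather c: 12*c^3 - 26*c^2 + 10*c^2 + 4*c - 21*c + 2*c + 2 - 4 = 12*c^3 - 16*c^2 - 15*c - 2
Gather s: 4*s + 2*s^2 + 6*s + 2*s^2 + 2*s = 4*s^2 + 12*s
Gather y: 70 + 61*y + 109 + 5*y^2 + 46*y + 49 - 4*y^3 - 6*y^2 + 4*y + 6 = -4*y^3 - y^2 + 111*y + 234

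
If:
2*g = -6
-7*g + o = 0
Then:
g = -3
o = -21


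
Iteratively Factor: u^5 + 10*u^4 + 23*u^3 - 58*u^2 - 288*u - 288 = (u + 2)*(u^4 + 8*u^3 + 7*u^2 - 72*u - 144) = (u - 3)*(u + 2)*(u^3 + 11*u^2 + 40*u + 48) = (u - 3)*(u + 2)*(u + 4)*(u^2 + 7*u + 12) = (u - 3)*(u + 2)*(u + 3)*(u + 4)*(u + 4)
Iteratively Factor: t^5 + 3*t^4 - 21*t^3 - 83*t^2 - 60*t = (t + 4)*(t^4 - t^3 - 17*t^2 - 15*t) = (t - 5)*(t + 4)*(t^3 + 4*t^2 + 3*t) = (t - 5)*(t + 1)*(t + 4)*(t^2 + 3*t) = t*(t - 5)*(t + 1)*(t + 4)*(t + 3)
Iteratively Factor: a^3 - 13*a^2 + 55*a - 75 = (a - 5)*(a^2 - 8*a + 15) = (a - 5)*(a - 3)*(a - 5)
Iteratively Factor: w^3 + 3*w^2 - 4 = (w + 2)*(w^2 + w - 2) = (w + 2)^2*(w - 1)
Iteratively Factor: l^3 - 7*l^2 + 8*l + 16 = (l - 4)*(l^2 - 3*l - 4) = (l - 4)^2*(l + 1)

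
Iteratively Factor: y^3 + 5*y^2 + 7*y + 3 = (y + 3)*(y^2 + 2*y + 1) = (y + 1)*(y + 3)*(y + 1)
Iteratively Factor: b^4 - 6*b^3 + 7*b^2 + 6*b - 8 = (b + 1)*(b^3 - 7*b^2 + 14*b - 8) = (b - 2)*(b + 1)*(b^2 - 5*b + 4) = (b - 2)*(b - 1)*(b + 1)*(b - 4)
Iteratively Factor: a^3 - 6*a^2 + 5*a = (a)*(a^2 - 6*a + 5) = a*(a - 5)*(a - 1)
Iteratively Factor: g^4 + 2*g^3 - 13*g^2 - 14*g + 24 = (g - 3)*(g^3 + 5*g^2 + 2*g - 8) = (g - 3)*(g + 4)*(g^2 + g - 2) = (g - 3)*(g - 1)*(g + 4)*(g + 2)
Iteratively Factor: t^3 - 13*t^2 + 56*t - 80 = (t - 5)*(t^2 - 8*t + 16) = (t - 5)*(t - 4)*(t - 4)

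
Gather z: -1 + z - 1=z - 2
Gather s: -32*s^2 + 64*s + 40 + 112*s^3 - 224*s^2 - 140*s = 112*s^3 - 256*s^2 - 76*s + 40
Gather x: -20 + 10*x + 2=10*x - 18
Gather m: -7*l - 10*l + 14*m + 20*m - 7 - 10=-17*l + 34*m - 17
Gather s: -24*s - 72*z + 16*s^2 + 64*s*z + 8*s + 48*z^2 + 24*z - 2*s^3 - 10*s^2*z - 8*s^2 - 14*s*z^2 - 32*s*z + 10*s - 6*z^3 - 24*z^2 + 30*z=-2*s^3 + s^2*(8 - 10*z) + s*(-14*z^2 + 32*z - 6) - 6*z^3 + 24*z^2 - 18*z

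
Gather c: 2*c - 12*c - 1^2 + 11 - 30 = -10*c - 20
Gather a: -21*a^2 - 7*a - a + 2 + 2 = -21*a^2 - 8*a + 4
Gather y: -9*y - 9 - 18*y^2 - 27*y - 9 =-18*y^2 - 36*y - 18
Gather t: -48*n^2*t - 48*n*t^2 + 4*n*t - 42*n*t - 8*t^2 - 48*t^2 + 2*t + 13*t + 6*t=t^2*(-48*n - 56) + t*(-48*n^2 - 38*n + 21)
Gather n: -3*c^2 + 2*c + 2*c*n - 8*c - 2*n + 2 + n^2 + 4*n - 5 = -3*c^2 - 6*c + n^2 + n*(2*c + 2) - 3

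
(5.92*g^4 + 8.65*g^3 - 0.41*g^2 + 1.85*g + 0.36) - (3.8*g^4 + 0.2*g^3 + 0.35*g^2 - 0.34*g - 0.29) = 2.12*g^4 + 8.45*g^3 - 0.76*g^2 + 2.19*g + 0.65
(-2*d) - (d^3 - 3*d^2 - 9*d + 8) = -d^3 + 3*d^2 + 7*d - 8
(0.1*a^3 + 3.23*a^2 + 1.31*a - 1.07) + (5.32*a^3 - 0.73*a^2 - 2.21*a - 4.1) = 5.42*a^3 + 2.5*a^2 - 0.9*a - 5.17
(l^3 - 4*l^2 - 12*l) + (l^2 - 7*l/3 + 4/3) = l^3 - 3*l^2 - 43*l/3 + 4/3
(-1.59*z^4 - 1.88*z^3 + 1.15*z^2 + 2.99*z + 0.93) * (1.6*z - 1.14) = -2.544*z^5 - 1.1954*z^4 + 3.9832*z^3 + 3.473*z^2 - 1.9206*z - 1.0602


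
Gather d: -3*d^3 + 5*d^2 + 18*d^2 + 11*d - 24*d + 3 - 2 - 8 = -3*d^3 + 23*d^2 - 13*d - 7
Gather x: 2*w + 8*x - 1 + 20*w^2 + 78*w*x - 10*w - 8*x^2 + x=20*w^2 - 8*w - 8*x^2 + x*(78*w + 9) - 1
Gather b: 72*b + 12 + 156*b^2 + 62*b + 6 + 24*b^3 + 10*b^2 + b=24*b^3 + 166*b^2 + 135*b + 18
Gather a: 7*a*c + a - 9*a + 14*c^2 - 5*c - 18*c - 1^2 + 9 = a*(7*c - 8) + 14*c^2 - 23*c + 8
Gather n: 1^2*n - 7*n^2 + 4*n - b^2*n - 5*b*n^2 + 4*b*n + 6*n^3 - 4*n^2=6*n^3 + n^2*(-5*b - 11) + n*(-b^2 + 4*b + 5)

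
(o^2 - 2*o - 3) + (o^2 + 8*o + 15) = 2*o^2 + 6*o + 12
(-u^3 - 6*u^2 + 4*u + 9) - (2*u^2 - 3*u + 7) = -u^3 - 8*u^2 + 7*u + 2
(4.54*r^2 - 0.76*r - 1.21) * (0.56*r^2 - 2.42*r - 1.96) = 2.5424*r^4 - 11.4124*r^3 - 7.7368*r^2 + 4.4178*r + 2.3716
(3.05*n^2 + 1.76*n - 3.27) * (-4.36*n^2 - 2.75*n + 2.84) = -13.298*n^4 - 16.0611*n^3 + 18.0792*n^2 + 13.9909*n - 9.2868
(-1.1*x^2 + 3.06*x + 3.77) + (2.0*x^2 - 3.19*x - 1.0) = 0.9*x^2 - 0.13*x + 2.77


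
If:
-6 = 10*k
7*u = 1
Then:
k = -3/5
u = 1/7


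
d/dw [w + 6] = 1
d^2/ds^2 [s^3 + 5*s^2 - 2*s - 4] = 6*s + 10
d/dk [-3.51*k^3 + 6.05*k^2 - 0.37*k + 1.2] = -10.53*k^2 + 12.1*k - 0.37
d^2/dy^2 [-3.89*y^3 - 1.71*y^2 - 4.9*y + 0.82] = -23.34*y - 3.42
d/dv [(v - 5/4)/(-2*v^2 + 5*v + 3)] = (-8*v^2 + 20*v + (4*v - 5)^2 + 12)/(4*(-2*v^2 + 5*v + 3)^2)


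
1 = 1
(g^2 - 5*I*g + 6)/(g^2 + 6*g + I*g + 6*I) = (g - 6*I)/(g + 6)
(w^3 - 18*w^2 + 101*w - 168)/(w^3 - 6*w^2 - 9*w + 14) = (w^2 - 11*w + 24)/(w^2 + w - 2)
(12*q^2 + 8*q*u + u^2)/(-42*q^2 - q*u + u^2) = (-2*q - u)/(7*q - u)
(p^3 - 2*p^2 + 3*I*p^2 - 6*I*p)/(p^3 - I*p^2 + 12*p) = (p - 2)/(p - 4*I)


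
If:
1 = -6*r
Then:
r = -1/6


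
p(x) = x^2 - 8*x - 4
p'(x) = 2*x - 8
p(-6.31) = 86.30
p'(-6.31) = -20.62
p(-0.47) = -0.02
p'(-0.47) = -8.94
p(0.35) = -6.68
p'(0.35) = -7.30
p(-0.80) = 3.04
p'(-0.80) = -9.60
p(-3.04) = 29.56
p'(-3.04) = -14.08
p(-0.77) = 2.75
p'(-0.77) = -9.54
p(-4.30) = 48.89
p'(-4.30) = -16.60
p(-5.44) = 69.11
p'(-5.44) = -18.88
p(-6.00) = 80.00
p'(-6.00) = -20.00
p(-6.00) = 80.00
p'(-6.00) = -20.00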